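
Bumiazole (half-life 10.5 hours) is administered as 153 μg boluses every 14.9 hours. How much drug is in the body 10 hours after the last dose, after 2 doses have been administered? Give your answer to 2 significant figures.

The 2 doses were given 24.9, 10 hours ago.
Total = 153·(1/2)^(24.9/10.5) + 153·(1/2)^(10/10.5)
      = 29.568 + 79.067 ≈ 108.64 μg.

110 μg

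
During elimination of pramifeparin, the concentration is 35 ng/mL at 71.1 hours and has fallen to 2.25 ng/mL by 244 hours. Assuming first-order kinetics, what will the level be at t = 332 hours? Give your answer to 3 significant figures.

0.557 ng/mL

Over Δt = 244 − 71.1 = 172.9 hours, the level fell by a factor of 35/2.25 ≈ 15.556.
n = log₂(15.556) ≈ 3.9594 half-lives, so t½ = 172.9/3.9594 ≈ 43.669 hours.
From t = 244 to t = 332: 2.25 × (1/2)^((332−244)/43.669) ≈ 0.55661 ng/mL.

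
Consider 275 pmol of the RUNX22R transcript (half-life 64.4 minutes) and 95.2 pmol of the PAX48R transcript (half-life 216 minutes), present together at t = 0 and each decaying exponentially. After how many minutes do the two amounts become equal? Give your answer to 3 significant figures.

140 minutes

Set 275·(1/2)^(t/64.4) = 95.2·(1/2)^(t/216).
Taking log₂: log₂(275/95.2) = t·(1/64.4 − 1/216).
log₂(2.8887) = 1.5304; 1/64.4 − 1/216 = 0.010898.
t = 1.5304 / 0.010898 ≈ 140.43 minutes.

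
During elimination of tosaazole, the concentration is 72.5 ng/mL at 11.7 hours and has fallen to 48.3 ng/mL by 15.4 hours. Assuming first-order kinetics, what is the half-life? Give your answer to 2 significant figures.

Over Δt = 15.4 − 11.7 = 3.7 hours, the level fell by a factor of 72.5/48.3 ≈ 1.501.
n = log₂(1.501) ≈ 0.58596 half-lives, so t½ = 3.7/0.58596 ≈ 6.3144 hours.

6.3 hours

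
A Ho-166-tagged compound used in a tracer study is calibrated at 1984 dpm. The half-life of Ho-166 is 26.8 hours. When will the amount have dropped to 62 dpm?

62/1984 = 1/32, so 5 half-lives have elapsed.
t = 5 × 26.8 = 134 hours.

134 hours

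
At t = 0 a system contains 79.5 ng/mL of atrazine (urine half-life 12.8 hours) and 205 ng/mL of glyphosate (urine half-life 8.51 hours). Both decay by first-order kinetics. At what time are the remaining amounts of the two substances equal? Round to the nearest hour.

Set 79.5·(1/2)^(t/12.8) = 205·(1/2)^(t/8.51).
Taking log₂: log₂(79.5/205) = t·(1/12.8 − 1/8.51).
log₂(0.3878) = -1.3666; 1/12.8 − 1/8.51 = -0.039384.
t = -1.3666 / -0.039384 ≈ 34.699 hours.

35 hours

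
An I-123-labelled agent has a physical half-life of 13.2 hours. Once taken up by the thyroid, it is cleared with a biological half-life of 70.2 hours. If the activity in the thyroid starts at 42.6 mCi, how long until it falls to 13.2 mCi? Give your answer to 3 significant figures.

18.8 hours

1/t_eff = 1/t_phys + 1/t_biol = 1/13.2 + 1/70.2 = 0.090003 per hour.
t_eff = 13.2 × 70.2 / (13.2 + 70.2) ≈ 11.111 hours.
n = log₂(42.6/13.2) ≈ 1.6903; t = 1.6903 × 11.111 ≈ 18.781 hours.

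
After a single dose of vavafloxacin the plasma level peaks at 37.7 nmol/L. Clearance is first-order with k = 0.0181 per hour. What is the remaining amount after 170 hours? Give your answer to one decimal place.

t½ = ln 2 / k = 0.69315 / 0.0181 ≈ 38.295 hours.
Number of half-lives: n = 170/38.295 ≈ 4.4392.
Remaining = 37.7 × (1/2)^4.4392 = 37.7 × 0.046097 ≈ 1.7379 nmol/L.

1.7 nmol/L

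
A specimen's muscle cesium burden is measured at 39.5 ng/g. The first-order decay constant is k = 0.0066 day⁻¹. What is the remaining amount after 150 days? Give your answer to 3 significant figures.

14.7 ng/g

t½ = ln 2 / k = 0.69315 / 0.0066 ≈ 105.02 days.
Number of half-lives: n = 150/105.02 ≈ 1.4283.
Remaining = 39.5 × (1/2)^1.4283 = 39.5 × 0.37158 ≈ 14.677 ng/g.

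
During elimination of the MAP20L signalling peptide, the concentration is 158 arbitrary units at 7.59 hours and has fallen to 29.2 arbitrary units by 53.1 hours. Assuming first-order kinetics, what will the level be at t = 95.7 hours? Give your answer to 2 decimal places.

6.01 arbitrary units

Over Δt = 53.1 − 7.59 = 45.51 hours, the level fell by a factor of 158/29.2 ≈ 5.411.
n = log₂(5.411) ≈ 2.4359 half-lives, so t½ = 45.51/2.4359 ≈ 18.683 hours.
From t = 53.1 to t = 95.7: 29.2 × (1/2)^((95.7−53.1)/18.683) ≈ 6.0117 arbitrary units.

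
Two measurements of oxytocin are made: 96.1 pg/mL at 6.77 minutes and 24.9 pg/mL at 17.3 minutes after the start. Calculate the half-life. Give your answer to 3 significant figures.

Over Δt = 17.3 − 6.77 = 10.53 minutes, the level fell by a factor of 96.1/24.9 ≈ 3.8594.
n = log₂(3.8594) ≈ 1.9484 half-lives, so t½ = 10.53/1.9484 ≈ 5.4045 minutes.

5.40 minutes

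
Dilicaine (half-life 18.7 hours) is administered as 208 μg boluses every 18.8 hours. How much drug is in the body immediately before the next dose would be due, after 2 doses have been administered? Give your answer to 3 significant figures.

155 μg

The 2 doses were given 37.6, 18.8 hours ago.
Total = 208·(1/2)^(37.6/18.7) + 208·(1/2)^(18.8/18.7)
      = 51.616 + 103.62 ≈ 155.23 μg.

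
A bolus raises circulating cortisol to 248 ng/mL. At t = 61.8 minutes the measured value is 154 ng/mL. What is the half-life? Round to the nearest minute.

90 minutes

A/A₀ = 154/248 ≈ 0.62097.
n = log₂(1.6104) ≈ 0.68741 half-lives elapsed in 61.8 minutes.
t½ = 61.8/0.68741 ≈ 89.903 minutes.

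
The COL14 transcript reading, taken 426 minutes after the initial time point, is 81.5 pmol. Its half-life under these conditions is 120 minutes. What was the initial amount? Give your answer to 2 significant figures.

950 pmol

Number of half-lives elapsed: n = 426/120 ≈ 3.55.
A₀ = A × 2^n = 81.5 × 2^3.55 = 81.5 × 11.713 ≈ 954.58 pmol.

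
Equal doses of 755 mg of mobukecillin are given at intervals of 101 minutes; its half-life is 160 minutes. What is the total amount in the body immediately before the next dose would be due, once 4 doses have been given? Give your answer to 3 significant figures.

1140 mg

The 4 doses were given 404, 303, 202, 101 minutes ago.
Total = 755·(1/2)^(404/160) + 755·(1/2)^(303/160) + 755·(1/2)^(202/160) + 755·(1/2)^(101/160)
      = 131.17 + 203.18 + 314.7 + 487.44 ≈ 1136.5 mg.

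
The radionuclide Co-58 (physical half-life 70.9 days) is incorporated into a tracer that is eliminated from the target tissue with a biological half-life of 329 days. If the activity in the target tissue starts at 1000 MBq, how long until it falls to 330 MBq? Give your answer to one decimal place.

93.3 days

1/t_eff = 1/t_phys + 1/t_biol = 1/70.9 + 1/329 = 0.017144 per day.
t_eff = 70.9 × 329 / (70.9 + 329) ≈ 58.33 days.
n = log₂(1000/330) ≈ 1.5995; t = 1.5995 × 58.33 ≈ 93.296 days.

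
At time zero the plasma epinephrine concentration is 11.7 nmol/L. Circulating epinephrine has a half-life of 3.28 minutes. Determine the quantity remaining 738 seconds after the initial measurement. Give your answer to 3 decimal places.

Convert the elapsed time: 738 seconds = 12.3 minutes.
Number of half-lives: n = 12.3/3.28 ≈ 3.75.
Remaining = 11.7 × (1/2)^3.75 = 11.7 × 0.074325 ≈ 0.86961 nmol/L.

0.870 nmol/L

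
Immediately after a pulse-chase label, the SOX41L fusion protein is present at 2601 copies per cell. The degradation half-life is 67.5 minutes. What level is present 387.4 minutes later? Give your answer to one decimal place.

Number of half-lives: n = 387.4/67.5 ≈ 5.7393.
Remaining = 2601 × (1/2)^5.7393 = 2601 × 0.01872 ≈ 48.691 copies per cell.

48.7 copies per cell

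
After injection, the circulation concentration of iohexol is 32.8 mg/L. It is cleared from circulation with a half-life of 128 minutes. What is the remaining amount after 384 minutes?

4.1 mg/L

Elapsed time is 3 half-lives (384/128).
Each half-life halves the amount: 32.8 × (1/2)^3 = 32.8/8 = 4.1 mg/L.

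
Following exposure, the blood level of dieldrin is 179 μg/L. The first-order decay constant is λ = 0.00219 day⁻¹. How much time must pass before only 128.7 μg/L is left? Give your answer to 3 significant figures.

t½ = ln 2 / λ = 0.69315 / 0.00219 ≈ 316.51 days.
Fraction remaining = 128.7/179 ≈ 0.71899.
n = log₂(179/128.7) = ln(1.3908)/ln 2 ≈ 0.47595 half-lives.
t = n × t½ = 0.47595 × 316.51 ≈ 150.64 days.

151 days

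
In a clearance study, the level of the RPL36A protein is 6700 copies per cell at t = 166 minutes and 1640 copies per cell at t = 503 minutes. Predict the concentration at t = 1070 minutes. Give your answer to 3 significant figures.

Over Δt = 503 − 166 = 337 minutes, the level fell by a factor of 6700/1640 ≈ 4.0854.
n = log₂(4.0854) ≈ 2.0305 half-lives, so t½ = 337/2.0305 ≈ 165.97 minutes.
From t = 503 to t = 1070: 1640 × (1/2)^((1070−503)/165.97) ≈ 153.62 copies per cell.

154 copies per cell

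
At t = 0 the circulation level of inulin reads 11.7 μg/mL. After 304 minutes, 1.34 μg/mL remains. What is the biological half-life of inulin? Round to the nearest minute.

A/A₀ = 1.34/11.7 ≈ 0.11453.
n = log₂(8.7313) ≈ 3.1262 half-lives elapsed in 304 minutes.
t½ = 304/3.1262 ≈ 97.243 minutes.

97 minutes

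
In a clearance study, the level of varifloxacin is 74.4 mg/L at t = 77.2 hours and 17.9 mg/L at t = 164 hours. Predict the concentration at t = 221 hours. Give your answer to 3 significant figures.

Over Δt = 164 − 77.2 = 86.8 hours, the level fell by a factor of 74.4/17.9 ≈ 4.1564.
n = log₂(4.1564) ≈ 2.0553 half-lives, so t½ = 86.8/2.0553 ≈ 42.231 hours.
From t = 164 to t = 221: 17.9 × (1/2)^((221−164)/42.231) ≈ 7.0235 mg/L.

7.02 mg/L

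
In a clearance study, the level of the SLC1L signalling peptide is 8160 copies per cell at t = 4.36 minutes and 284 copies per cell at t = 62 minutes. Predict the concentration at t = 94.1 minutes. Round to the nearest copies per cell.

Over Δt = 62 − 4.36 = 57.64 minutes, the level fell by a factor of 8160/284 ≈ 28.732.
n = log₂(28.732) ≈ 4.8446 half-lives, so t½ = 57.64/4.8446 ≈ 11.898 minutes.
From t = 62 to t = 94.1: 284 × (1/2)^((94.1−62)/11.898) ≈ 43.767 copies per cell.

44 copies per cell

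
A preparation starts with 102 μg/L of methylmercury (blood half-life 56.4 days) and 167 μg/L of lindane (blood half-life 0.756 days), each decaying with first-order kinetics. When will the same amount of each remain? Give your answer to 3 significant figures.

Set 102·(1/2)^(t/56.4) = 167·(1/2)^(t/0.756).
Taking log₂: log₂(102/167) = t·(1/56.4 − 1/0.756).
log₂(0.61078) = -0.71128; 1/56.4 − 1/0.756 = -1.305.
t = -0.71128 / -1.305 ≈ 0.54503 days.

0.545 days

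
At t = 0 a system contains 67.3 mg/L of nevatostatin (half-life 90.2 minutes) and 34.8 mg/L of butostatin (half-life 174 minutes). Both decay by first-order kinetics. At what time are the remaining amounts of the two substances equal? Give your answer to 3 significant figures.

Set 67.3·(1/2)^(t/90.2) = 34.8·(1/2)^(t/174).
Taking log₂: log₂(67.3/34.8) = t·(1/90.2 − 1/174).
log₂(1.9339) = 0.95152; 1/90.2 − 1/174 = 0.0053393.
t = 0.95152 / 0.0053393 ≈ 178.21 minutes.

178 minutes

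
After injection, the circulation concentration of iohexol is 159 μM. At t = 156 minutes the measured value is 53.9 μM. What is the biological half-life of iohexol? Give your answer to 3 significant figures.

A/A₀ = 53.9/159 ≈ 0.33899.
n = log₂(2.9499) ≈ 1.5607 half-lives elapsed in 156 minutes.
t½ = 156/1.5607 ≈ 99.957 minutes.

100 minutes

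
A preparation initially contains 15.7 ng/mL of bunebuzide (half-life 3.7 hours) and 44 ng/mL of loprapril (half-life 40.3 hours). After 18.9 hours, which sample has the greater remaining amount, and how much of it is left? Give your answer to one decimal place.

loprapril, 31.8 ng/mL

bunebuzide: 15.7 × (1/2)^5.1081 ≈ 0.4552 ng/mL.
loprapril: 44 × (1/2)^0.46898 ≈ 31.789 ng/mL.
Loprapril has more remaining, at ≈ 31.789 ng/mL.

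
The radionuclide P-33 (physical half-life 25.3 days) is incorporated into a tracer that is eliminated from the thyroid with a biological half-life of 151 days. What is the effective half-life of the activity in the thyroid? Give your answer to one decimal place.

21.7 days

1/t_eff = 1/t_phys + 1/t_biol = 1/25.3 + 1/151 = 0.046148 per day.
t_eff = 25.3 × 151 / (25.3 + 151) ≈ 21.669 days.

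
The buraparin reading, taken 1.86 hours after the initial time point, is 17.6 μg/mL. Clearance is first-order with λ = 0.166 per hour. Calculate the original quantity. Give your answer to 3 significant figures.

t½ = ln 2 / λ = 0.69315 / 0.166 ≈ 4.1756 hours.
Number of half-lives elapsed: n = 1.86/4.1756 ≈ 0.44545.
A₀ = A × 2^n = 17.6 × 2^0.44545 = 17.6 × 1.3617 ≈ 23.967 μg/mL.

24.0 μg/mL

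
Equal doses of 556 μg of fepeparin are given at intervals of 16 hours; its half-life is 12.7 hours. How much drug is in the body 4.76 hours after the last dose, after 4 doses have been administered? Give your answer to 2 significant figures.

The 4 doses were given 52.76, 36.76, 20.76, 4.76 hours ago.
Total = 556·(1/2)^(52.76/12.7) + 556·(1/2)^(36.76/12.7) + 556·(1/2)^(20.76/12.7) + 556·(1/2)^(4.76/12.7)
      = 31.225 + 74.773 + 179.06 + 428.79 ≈ 713.85 μg.

710 μg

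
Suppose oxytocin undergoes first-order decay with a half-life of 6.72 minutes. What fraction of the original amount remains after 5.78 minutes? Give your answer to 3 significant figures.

0.551

n = 5.78/6.72 ≈ 0.86012 half-lives.
Fraction remaining = (1/2)^0.86012 ≈ 0.55091.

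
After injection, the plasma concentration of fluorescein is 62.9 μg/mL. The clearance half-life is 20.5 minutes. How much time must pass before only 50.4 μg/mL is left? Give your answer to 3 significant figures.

6.55 minutes

Fraction remaining = 50.4/62.9 ≈ 0.80127.
n = log₂(62.9/50.4) = ln(1.248)/ln 2 ≈ 0.31964 half-lives.
t = n × t½ = 0.31964 × 20.5 ≈ 6.5525 minutes.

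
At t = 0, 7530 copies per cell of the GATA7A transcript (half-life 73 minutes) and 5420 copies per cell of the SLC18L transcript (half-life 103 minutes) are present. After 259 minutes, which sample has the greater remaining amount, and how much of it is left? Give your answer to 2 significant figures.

GATA7A transcript: 7530 × (1/2)^3.5479 ≈ 643.81 copies per cell.
SLC18L transcript: 5420 × (1/2)^2.5146 ≈ 948.51 copies per cell.
SLC18L transcript has more remaining, at ≈ 948.51 copies per cell.

SLC18L transcript, 950 copies per cell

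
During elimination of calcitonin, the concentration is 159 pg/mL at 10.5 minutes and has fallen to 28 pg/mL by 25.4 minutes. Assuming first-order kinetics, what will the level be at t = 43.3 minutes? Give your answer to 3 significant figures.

3.48 pg/mL

Over Δt = 25.4 − 10.5 = 14.9 minutes, the level fell by a factor of 159/28 ≈ 5.6786.
n = log₂(5.6786) ≈ 2.5055 half-lives, so t½ = 14.9/2.5055 ≈ 5.9469 minutes.
From t = 25.4 to t = 43.3: 28 × (1/2)^((43.3−25.4)/5.9469) ≈ 3.4758 pg/mL.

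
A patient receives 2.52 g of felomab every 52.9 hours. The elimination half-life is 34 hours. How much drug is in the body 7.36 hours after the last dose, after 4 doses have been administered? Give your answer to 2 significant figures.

The 4 doses were given 166.06, 113.16, 60.26, 7.36 hours ago.
Total = 2.52·(1/2)^(166.06/34) + 2.52·(1/2)^(113.16/34) + 2.52·(1/2)^(60.26/34) + 2.52·(1/2)^(7.36/34)
      = 0.085336 + 0.2509 + 0.73768 + 2.1689 ≈ 3.2428 g.

3.2 g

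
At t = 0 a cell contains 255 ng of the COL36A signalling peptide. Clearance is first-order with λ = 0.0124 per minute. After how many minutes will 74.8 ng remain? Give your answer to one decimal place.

98.9 minutes

t½ = ln 2 / λ = 0.69315 / 0.0124 ≈ 55.899 minutes.
Fraction remaining = 74.8/255 ≈ 0.29333.
n = log₂(255/74.8) = ln(3.4091)/ln 2 ≈ 1.7694 half-lives.
t = n × t½ = 1.7694 × 55.899 ≈ 98.907 minutes.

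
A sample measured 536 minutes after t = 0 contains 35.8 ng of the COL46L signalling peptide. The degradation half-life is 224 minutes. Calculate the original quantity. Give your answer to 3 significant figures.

Number of half-lives elapsed: n = 536/224 ≈ 2.3929.
A₀ = A × 2^n = 35.8 × 2^2.3929 = 35.8 × 5.252 ≈ 188.02 ng.

188 ng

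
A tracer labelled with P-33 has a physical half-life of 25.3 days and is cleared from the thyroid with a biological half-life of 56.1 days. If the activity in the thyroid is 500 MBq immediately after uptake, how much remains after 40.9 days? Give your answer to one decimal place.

98.4 MBq

1/t_eff = 1/t_phys + 1/t_biol = 1/25.3 + 1/56.1 = 0.057351 per day.
t_eff = 25.3 × 56.1 / (25.3 + 56.1) ≈ 17.436 days.
Remaining = 500 × (1/2)^(40.9/17.436) = 500 × (1/2)^2.3457 ≈ 98.369 MBq.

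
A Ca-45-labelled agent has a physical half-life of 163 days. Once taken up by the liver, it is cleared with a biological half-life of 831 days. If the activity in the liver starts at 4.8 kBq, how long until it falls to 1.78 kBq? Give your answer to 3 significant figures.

195 days

1/t_eff = 1/t_phys + 1/t_biol = 1/163 + 1/831 = 0.0073383 per day.
t_eff = 163 × 831 / (163 + 831) ≈ 136.27 days.
n = log₂(4.8/1.78) ≈ 1.4312; t = 1.4312 × 136.27 ≈ 195.02 days.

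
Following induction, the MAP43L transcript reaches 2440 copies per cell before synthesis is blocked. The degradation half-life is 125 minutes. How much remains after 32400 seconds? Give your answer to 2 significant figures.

Convert the elapsed time: 32400 seconds = 540 minutes.
Number of half-lives: n = 540/125 ≈ 4.32.
Remaining = 2440 × (1/2)^4.32 = 2440 × 0.050067 ≈ 122.16 copies per cell.

120 copies per cell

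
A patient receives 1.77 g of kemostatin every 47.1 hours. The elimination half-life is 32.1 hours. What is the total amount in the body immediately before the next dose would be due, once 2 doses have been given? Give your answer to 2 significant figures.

The 2 doses were given 94.2, 47.1 hours ago.
Total = 1.77·(1/2)^(94.2/32.1) + 1.77·(1/2)^(47.1/32.1)
      = 0.23151 + 0.64014 ≈ 0.87165 g.

0.87 g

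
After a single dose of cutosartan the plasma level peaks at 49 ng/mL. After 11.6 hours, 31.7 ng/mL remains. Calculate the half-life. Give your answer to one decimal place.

A/A₀ = 31.7/49 ≈ 0.64694.
n = log₂(1.5457) ≈ 0.6283 half-lives elapsed in 11.6 hours.
t½ = 11.6/0.6283 ≈ 18.463 hours.

18.5 hours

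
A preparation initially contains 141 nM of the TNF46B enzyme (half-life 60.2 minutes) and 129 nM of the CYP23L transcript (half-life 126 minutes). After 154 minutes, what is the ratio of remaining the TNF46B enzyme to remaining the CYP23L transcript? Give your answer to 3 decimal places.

TNF46B enzyme: 141 × (1/2)^(154/60.2) = 141 × (1/2)^2.5581 ≈ 23.941 nM.
CYP23L transcript: 129 × (1/2)^(154/126) = 129 × (1/2)^1.2222 ≈ 55.292 nM.
Ratio ≈ 23.941 / 55.292 ≈ 0.43299.

0.433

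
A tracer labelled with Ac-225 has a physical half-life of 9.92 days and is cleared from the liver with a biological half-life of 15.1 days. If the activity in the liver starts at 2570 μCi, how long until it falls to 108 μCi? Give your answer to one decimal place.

27.4 days

1/t_eff = 1/t_phys + 1/t_biol = 1/9.92 + 1/15.1 = 0.16703 per day.
t_eff = 9.92 × 15.1 / (9.92 + 15.1) ≈ 5.9869 days.
n = log₂(2570/108) ≈ 4.5727; t = 4.5727 × 5.9869 ≈ 27.376 days.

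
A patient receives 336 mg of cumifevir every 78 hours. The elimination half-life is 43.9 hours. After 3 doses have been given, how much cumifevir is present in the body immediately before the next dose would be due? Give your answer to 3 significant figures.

135 mg

The 3 doses were given 234, 156, 78 hours ago.
Total = 336·(1/2)^(234/43.9) + 336·(1/2)^(156/43.9) + 336·(1/2)^(78/43.9)
      = 8.3514 + 28.617 + 98.057 ≈ 135.03 mg.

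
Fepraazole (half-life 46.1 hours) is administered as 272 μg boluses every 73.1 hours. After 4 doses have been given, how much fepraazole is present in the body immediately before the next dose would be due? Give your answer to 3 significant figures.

The 4 doses were given 292.4, 219.3, 146.2, 73.1 hours ago.
Total = 272·(1/2)^(292.4/46.1) + 272·(1/2)^(219.3/46.1) + 272·(1/2)^(146.2/46.1) + 272·(1/2)^(73.1/46.1)
      = 3.3513 + 10.059 + 30.192 + 90.621 ≈ 134.22 μg.

134 μg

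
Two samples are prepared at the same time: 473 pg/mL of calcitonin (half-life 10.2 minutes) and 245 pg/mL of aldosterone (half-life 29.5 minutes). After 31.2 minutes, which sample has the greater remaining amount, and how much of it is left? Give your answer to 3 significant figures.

aldosterone, 118 pg/mL

calcitonin: 473 × (1/2)^3.0588 ≈ 56.763 pg/mL.
aldosterone: 245 × (1/2)^1.0576 ≈ 117.7 pg/mL.
Aldosterone has more remaining, at ≈ 117.7 pg/mL.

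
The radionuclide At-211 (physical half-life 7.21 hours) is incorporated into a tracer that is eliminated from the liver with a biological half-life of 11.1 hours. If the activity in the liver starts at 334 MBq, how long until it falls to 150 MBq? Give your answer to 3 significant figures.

5.05 hours

1/t_eff = 1/t_phys + 1/t_biol = 1/7.21 + 1/11.1 = 0.22879 per hour.
t_eff = 7.21 × 11.1 / (7.21 + 11.1) ≈ 4.3709 hours.
n = log₂(334/150) ≈ 1.1549; t = 1.1549 × 4.3709 ≈ 5.0479 hours.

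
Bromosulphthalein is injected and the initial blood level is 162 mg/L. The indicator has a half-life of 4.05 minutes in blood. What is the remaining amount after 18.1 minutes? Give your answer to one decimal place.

7.3 mg/L

Number of half-lives: n = 18.1/4.05 ≈ 4.4691.
Remaining = 162 × (1/2)^4.4691 = 162 × 0.04515 ≈ 7.3143 mg/L.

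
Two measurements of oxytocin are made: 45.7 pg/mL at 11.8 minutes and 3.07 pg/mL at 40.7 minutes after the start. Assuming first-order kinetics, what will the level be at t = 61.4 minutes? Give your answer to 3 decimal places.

0.444 pg/mL

Over Δt = 40.7 − 11.8 = 28.9 minutes, the level fell by a factor of 45.7/3.07 ≈ 14.886.
n = log₂(14.886) ≈ 3.8959 half-lives, so t½ = 28.9/3.8959 ≈ 7.4181 minutes.
From t = 40.7 to t = 61.4: 3.07 × (1/2)^((61.4−40.7)/7.4181) ≈ 0.44373 pg/mL.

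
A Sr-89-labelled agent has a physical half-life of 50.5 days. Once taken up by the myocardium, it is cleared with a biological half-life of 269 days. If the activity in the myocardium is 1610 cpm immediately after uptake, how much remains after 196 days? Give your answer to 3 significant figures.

65.9 cpm

1/t_eff = 1/t_phys + 1/t_biol = 1/50.5 + 1/269 = 0.023519 per day.
t_eff = 50.5 × 269 / (50.5 + 269) ≈ 42.518 days.
Remaining = 1610 × (1/2)^(196/42.518) = 1610 × (1/2)^4.6098 ≈ 65.938 cpm.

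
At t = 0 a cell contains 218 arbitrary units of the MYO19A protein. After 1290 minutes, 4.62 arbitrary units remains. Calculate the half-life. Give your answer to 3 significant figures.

A/A₀ = 4.62/218 ≈ 0.021193.
n = log₂(47.186) ≈ 5.5603 half-lives elapsed in 1290 minutes.
t½ = 1290/5.5603 ≈ 232 minutes.

232 minutes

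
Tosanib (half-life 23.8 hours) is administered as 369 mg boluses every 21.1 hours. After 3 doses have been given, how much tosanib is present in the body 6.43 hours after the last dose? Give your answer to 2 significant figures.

The 3 doses were given 48.63, 27.53, 6.43 hours ago.
Total = 369·(1/2)^(48.63/23.8) + 369·(1/2)^(27.53/23.8) + 369·(1/2)^(6.43/23.8)
      = 89.524 + 165.51 + 305.98 ≈ 561.01 mg.

560 mg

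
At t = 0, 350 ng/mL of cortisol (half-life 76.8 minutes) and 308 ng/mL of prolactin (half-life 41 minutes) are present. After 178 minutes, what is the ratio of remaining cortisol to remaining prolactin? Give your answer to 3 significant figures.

4.62

cortisol: 350 × (1/2)^(178/76.8) = 350 × (1/2)^2.3177 ≈ 70.205 ng/mL.
prolactin: 308 × (1/2)^(178/41) = 308 × (1/2)^4.3415 ≈ 15.193 ng/mL.
Ratio ≈ 70.205 / 15.193 ≈ 4.6209.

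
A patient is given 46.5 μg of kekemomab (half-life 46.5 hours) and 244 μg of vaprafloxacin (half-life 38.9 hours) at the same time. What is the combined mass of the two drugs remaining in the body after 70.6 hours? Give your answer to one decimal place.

kekemomab: 46.5 × (1/2)^(70.6/46.5) = 46.5 × (1/2)^1.5183 ≈ 16.233 μg.
vaprafloxacin: 244 × (1/2)^(70.6/38.9) = 244 × (1/2)^1.8149 ≈ 69.35 μg.
Total = 16.233 + 69.35 ≈ 85.583 μg.

85.6 μg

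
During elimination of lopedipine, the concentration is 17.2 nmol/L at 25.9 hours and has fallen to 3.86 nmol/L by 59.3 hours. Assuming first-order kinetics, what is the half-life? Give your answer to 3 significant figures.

Over Δt = 59.3 − 25.9 = 33.4 hours, the level fell by a factor of 17.2/3.86 ≈ 4.456.
n = log₂(4.456) ≈ 2.1557 half-lives, so t½ = 33.4/2.1557 ≈ 15.494 hours.

15.5 hours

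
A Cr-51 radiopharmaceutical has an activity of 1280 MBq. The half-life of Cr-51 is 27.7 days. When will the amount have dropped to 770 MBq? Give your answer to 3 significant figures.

Fraction remaining = 770/1280 ≈ 0.60156.
n = log₂(1280/770) = ln(1.6623)/ln 2 ≈ 0.73321 half-lives.
t = n × t½ = 0.73321 × 27.7 ≈ 20.31 days.

20.3 days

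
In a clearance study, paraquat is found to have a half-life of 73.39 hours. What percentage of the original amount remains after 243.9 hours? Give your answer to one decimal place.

n = 243.9/73.39 ≈ 3.3233 half-lives.
Fraction remaining = (1/2)^3.3233 ≈ 0.099902, i.e. 9.9902%.

10.0%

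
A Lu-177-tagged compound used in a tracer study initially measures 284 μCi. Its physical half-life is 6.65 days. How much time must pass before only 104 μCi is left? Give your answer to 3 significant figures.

Fraction remaining = 104/284 ≈ 0.3662.
n = log₂(284/104) = ln(2.7308)/ln 2 ≈ 1.4493 half-lives.
t = n × t½ = 1.4493 × 6.65 ≈ 9.6379 days.

9.64 days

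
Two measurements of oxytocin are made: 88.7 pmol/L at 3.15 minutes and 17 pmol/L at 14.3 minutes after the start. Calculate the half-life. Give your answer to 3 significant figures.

Over Δt = 14.3 − 3.15 = 11.15 minutes, the level fell by a factor of 88.7/17 ≈ 5.2176.
n = log₂(5.2176) ≈ 2.3834 half-lives, so t½ = 11.15/2.3834 ≈ 4.6782 minutes.

4.68 minutes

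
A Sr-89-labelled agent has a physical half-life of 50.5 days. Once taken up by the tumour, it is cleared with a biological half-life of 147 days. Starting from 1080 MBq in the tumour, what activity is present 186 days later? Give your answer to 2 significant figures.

1/t_eff = 1/t_phys + 1/t_biol = 1/50.5 + 1/147 = 0.026605 per day.
t_eff = 50.5 × 147 / (50.5 + 147) ≈ 37.587 days.
Remaining = 1080 × (1/2)^(186/37.587) = 1080 × (1/2)^4.9485 ≈ 34.977 MBq.

35 MBq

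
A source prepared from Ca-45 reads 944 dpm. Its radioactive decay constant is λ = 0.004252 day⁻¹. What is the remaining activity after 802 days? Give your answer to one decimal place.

t½ = ln 2 / λ = 0.69315 / 0.004252 ≈ 163.02 days.
Number of half-lives: n = 802/163.02 ≈ 4.9197.
Remaining = 944 × (1/2)^4.9197 = 944 × 0.033038 ≈ 31.188 dpm.

31.2 dpm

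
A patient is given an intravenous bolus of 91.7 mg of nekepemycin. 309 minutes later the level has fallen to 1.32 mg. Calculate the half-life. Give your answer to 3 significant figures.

50.5 minutes

A/A₀ = 1.32/91.7 ≈ 0.014395.
n = log₂(69.47) ≈ 6.1183 half-lives elapsed in 309 minutes.
t½ = 309/6.1183 ≈ 50.504 minutes.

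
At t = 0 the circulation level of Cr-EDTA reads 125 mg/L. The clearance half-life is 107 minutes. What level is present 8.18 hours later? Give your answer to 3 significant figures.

Convert the elapsed time: 8.18 hours = 490.8 minutes.
Number of half-lives: n = 490.8/107 ≈ 4.5869.
Remaining = 125 × (1/2)^4.5869 = 125 × 0.04161 ≈ 5.2013 mg/L.

5.20 mg/L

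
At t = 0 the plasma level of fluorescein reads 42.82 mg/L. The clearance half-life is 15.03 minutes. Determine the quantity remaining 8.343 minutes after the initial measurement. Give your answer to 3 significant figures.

Number of half-lives: n = 8.343/15.03 ≈ 0.55509.
Remaining = 42.82 × (1/2)^0.55509 = 42.82 × 0.68061 ≈ 29.144 mg/L.

29.1 mg/L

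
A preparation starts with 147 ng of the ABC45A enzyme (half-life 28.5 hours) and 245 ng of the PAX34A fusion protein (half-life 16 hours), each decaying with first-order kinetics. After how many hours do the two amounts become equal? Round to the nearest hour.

Set 147·(1/2)^(t/28.5) = 245·(1/2)^(t/16).
Taking log₂: log₂(147/245) = t·(1/28.5 − 1/16).
log₂(0.6) = -0.73697; 1/28.5 − 1/16 = -0.027412.
t = -0.73697 / -0.027412 ≈ 26.885 hours.

27 hours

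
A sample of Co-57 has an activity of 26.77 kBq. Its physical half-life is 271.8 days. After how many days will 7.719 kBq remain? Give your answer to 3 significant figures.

488 days

Fraction remaining = 7.719/26.77 ≈ 0.28835.
n = log₂(26.77/7.719) = ln(3.4681)/ln 2 ≈ 1.7941 half-lives.
t = n × t½ = 1.7941 × 271.8 ≈ 487.64 days.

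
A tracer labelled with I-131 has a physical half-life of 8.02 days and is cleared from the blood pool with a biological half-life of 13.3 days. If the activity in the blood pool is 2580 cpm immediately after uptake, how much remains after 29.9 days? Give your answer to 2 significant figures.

1/t_eff = 1/t_phys + 1/t_biol = 1/8.02 + 1/13.3 = 0.19988 per day.
t_eff = 8.02 × 13.3 / (8.02 + 13.3) ≈ 5.0031 days.
Remaining = 2580 × (1/2)^(29.9/5.0031) = 2580 × (1/2)^5.9763 ≈ 40.98 cpm.

41 cpm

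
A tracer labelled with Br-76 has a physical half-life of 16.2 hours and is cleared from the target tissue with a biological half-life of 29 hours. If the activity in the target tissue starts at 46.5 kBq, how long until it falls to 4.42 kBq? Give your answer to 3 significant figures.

35.3 hours

1/t_eff = 1/t_phys + 1/t_biol = 1/16.2 + 1/29 = 0.096211 per hour.
t_eff = 16.2 × 29 / (16.2 + 29) ≈ 10.394 hours.
n = log₂(46.5/4.42) ≈ 3.3951; t = 3.3951 × 10.394 ≈ 35.288 hours.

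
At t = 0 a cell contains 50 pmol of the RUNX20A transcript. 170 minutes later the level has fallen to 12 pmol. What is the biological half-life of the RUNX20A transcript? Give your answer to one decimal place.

A/A₀ = 12/50 ≈ 0.24.
n = log₂(4.1667) ≈ 2.0589 half-lives elapsed in 170 minutes.
t½ = 170/2.0589 ≈ 82.569 minutes.

82.6 minutes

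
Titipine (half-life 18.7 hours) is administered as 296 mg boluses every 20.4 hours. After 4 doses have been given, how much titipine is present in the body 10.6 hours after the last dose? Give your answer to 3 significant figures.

358 mg

The 4 doses were given 71.8, 51.4, 31, 10.6 hours ago.
Total = 296·(1/2)^(71.8/18.7) + 296·(1/2)^(51.4/18.7) + 296·(1/2)^(31/18.7) + 296·(1/2)^(10.6/18.7)
      = 20.676 + 44.041 + 93.812 + 199.83 ≈ 358.36 mg.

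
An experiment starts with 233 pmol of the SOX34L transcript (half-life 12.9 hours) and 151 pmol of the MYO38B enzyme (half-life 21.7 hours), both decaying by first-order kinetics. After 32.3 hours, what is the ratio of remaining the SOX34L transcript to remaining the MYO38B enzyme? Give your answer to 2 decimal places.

SOX34L transcript: 233 × (1/2)^(32.3/12.9) = 233 × (1/2)^2.5039 ≈ 41.078 pmol.
MYO38B enzyme: 151 × (1/2)^(32.3/21.7) = 151 × (1/2)^1.4885 ≈ 53.815 pmol.
Ratio ≈ 41.078 / 53.815 ≈ 0.76333.

0.76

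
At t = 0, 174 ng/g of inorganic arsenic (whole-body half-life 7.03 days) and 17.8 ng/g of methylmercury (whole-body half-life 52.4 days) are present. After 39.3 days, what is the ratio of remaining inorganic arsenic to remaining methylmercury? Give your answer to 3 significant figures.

0.341

inorganic arsenic: 174 × (1/2)^(39.3/7.03) = 174 × (1/2)^5.5903 ≈ 3.6115 ng/g.
methylmercury: 17.8 × (1/2)^(39.3/52.4) = 17.8 × (1/2)^0.75 ≈ 10.584 ng/g.
Ratio ≈ 3.6115 / 10.584 ≈ 0.34123.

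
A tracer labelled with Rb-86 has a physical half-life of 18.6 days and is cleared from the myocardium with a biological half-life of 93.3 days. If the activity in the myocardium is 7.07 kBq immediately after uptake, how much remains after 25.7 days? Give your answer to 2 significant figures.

1/t_eff = 1/t_phys + 1/t_biol = 1/18.6 + 1/93.3 = 0.064482 per day.
t_eff = 18.6 × 93.3 / (18.6 + 93.3) ≈ 15.508 days.
Remaining = 7.07 × (1/2)^(25.7/15.508) = 7.07 × (1/2)^1.6572 ≈ 2.2416 kBq.

2.2 kBq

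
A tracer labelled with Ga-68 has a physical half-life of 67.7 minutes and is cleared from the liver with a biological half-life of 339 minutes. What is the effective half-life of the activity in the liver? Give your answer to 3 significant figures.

1/t_eff = 1/t_phys + 1/t_biol = 1/67.7 + 1/339 = 0.017721 per minute.
t_eff = 67.7 × 339 / (67.7 + 339) ≈ 56.431 minutes.

56.4 minutes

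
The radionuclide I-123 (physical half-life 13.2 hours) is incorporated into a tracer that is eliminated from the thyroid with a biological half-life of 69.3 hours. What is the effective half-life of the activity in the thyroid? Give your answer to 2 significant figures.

1/t_eff = 1/t_phys + 1/t_biol = 1/13.2 + 1/69.3 = 0.090188 per hour.
t_eff = 13.2 × 69.3 / (13.2 + 69.3) ≈ 11.088 hours.

11 hours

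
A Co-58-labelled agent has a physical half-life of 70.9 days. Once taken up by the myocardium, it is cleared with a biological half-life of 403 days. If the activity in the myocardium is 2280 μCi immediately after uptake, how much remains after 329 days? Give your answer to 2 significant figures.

1/t_eff = 1/t_phys + 1/t_biol = 1/70.9 + 1/403 = 0.016586 per day.
t_eff = 70.9 × 403 / (70.9 + 403) ≈ 60.293 days.
Remaining = 2280 × (1/2)^(329/60.293) = 2280 × (1/2)^5.4567 ≈ 51.916 μCi.

52 μCi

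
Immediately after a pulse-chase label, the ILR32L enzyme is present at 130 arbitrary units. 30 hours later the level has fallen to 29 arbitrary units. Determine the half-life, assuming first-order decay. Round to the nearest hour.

A/A₀ = 29/130 ≈ 0.22308.
n = log₂(4.4828) ≈ 2.1644 half-lives elapsed in 30 hours.
t½ = 30/2.1644 ≈ 13.861 hours.

14 hours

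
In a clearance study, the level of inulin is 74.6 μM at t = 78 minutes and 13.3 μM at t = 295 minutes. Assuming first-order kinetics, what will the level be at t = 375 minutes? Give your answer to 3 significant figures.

Over Δt = 295 − 78 = 217 minutes, the level fell by a factor of 74.6/13.3 ≈ 5.609.
n = log₂(5.609) ≈ 2.4877 half-lives, so t½ = 217/2.4877 ≈ 87.227 minutes.
From t = 295 to t = 375: 13.3 × (1/2)^((375−295)/87.227) ≈ 7.0431 μM.

7.04 μM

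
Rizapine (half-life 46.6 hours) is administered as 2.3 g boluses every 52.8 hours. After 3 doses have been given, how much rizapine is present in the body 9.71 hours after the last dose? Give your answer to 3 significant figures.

3.31 g

The 3 doses were given 115.31, 62.51, 9.71 hours ago.
Total = 2.3·(1/2)^(115.31/46.6) + 2.3·(1/2)^(62.51/46.6) + 2.3·(1/2)^(9.71/46.6)
      = 0.41385 + 0.90766 + 1.9907 ≈ 3.3122 g.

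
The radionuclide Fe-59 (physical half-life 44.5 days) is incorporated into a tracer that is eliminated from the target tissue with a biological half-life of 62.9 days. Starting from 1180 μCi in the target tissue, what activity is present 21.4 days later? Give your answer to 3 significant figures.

668 μCi

1/t_eff = 1/t_phys + 1/t_biol = 1/44.5 + 1/62.9 = 0.03837 per day.
t_eff = 44.5 × 62.9 / (44.5 + 62.9) ≈ 26.062 days.
Remaining = 1180 × (1/2)^(21.4/26.062) = 1180 × (1/2)^0.82112 ≈ 667.88 μCi.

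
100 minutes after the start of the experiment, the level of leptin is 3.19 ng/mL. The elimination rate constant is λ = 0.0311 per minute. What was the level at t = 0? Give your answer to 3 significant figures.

t½ = ln 2 / λ = 0.69315 / 0.0311 ≈ 22.288 minutes.
Number of half-lives elapsed: n = 100/22.288 ≈ 4.4868.
A₀ = A × 2^n = 3.19 × 2^4.4868 = 3.19 × 22.421 ≈ 71.523 ng/mL.

71.5 ng/mL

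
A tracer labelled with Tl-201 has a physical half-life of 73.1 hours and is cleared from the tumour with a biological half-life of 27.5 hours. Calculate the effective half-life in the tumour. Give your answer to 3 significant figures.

1/t_eff = 1/t_phys + 1/t_biol = 1/73.1 + 1/27.5 = 0.050044 per hour.
t_eff = 73.1 × 27.5 / (73.1 + 27.5) ≈ 19.983 hours.

20.0 hours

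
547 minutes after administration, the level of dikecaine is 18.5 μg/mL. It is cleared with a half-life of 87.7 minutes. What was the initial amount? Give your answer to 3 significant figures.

Number of half-lives elapsed: n = 547/87.7 ≈ 6.2372.
A₀ = A × 2^n = 18.5 × 2^6.2372 = 18.5 × 75.436 ≈ 1395.6 μg/mL.

1400 μg/mL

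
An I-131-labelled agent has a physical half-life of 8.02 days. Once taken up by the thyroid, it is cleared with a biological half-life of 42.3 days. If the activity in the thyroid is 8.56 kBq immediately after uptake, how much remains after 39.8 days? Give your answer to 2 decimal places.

0.14 kBq

1/t_eff = 1/t_phys + 1/t_biol = 1/8.02 + 1/42.3 = 0.14833 per day.
t_eff = 8.02 × 42.3 / (8.02 + 42.3) ≈ 6.7418 days.
Remaining = 8.56 × (1/2)^(39.8/6.7418) = 8.56 × (1/2)^5.9035 ≈ 0.143 kBq.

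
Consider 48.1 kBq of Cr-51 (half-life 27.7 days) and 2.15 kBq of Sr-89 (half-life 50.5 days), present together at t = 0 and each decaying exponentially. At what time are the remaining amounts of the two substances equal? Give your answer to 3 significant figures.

Set 48.1·(1/2)^(t/27.7) = 2.15·(1/2)^(t/50.5).
Taking log₂: log₂(48.1/2.15) = t·(1/27.7 − 1/50.5).
log₂(22.372) = 4.4836; 1/27.7 − 1/50.5 = 0.016299.
t = 4.4836 / 0.016299 ≈ 275.08 days.

275 days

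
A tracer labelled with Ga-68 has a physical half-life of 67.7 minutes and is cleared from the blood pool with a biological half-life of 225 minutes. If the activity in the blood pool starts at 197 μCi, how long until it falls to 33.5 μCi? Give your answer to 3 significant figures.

1/t_eff = 1/t_phys + 1/t_biol = 1/67.7 + 1/225 = 0.019215 per minute.
t_eff = 67.7 × 225 / (67.7 + 225) ≈ 52.041 minutes.
n = log₂(197/33.5) ≈ 2.556; t = 2.556 × 52.041 ≈ 133.02 minutes.

133 minutes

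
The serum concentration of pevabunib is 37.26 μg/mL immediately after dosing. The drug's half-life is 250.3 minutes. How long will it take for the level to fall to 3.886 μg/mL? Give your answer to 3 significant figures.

816 minutes

Fraction remaining = 3.886/37.26 ≈ 0.10429.
n = log₂(37.26/3.886) = ln(9.5883)/ln 2 ≈ 3.2613 half-lives.
t = n × t½ = 3.2613 × 250.3 ≈ 816.3 minutes.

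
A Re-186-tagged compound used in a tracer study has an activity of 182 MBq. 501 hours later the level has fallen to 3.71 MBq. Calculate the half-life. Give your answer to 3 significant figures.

89.2 hours

A/A₀ = 3.71/182 ≈ 0.020385.
n = log₂(49.057) ≈ 5.6164 half-lives elapsed in 501 hours.
t½ = 501/5.6164 ≈ 89.203 hours.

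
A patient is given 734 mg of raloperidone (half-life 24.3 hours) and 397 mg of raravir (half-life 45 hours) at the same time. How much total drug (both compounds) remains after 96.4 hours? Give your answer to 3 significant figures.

137 mg

raloperidone: 734 × (1/2)^(96.4/24.3) = 734 × (1/2)^3.9671 ≈ 46.934 mg.
raravir: 397 × (1/2)^(96.4/45) = 397 × (1/2)^2.1422 ≈ 89.933 mg.
Total = 46.934 + 89.933 ≈ 136.87 mg.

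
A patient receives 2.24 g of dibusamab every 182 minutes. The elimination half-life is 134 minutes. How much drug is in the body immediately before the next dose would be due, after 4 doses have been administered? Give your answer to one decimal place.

1.4 g

The 4 doses were given 728, 546, 364, 182 minutes ago.
Total = 2.24·(1/2)^(728/134) + 2.24·(1/2)^(546/134) + 2.24·(1/2)^(364/134) + 2.24·(1/2)^(182/134)
      = 0.051856 + 0.13294 + 0.34082 + 0.87375 ≈ 1.3994 g.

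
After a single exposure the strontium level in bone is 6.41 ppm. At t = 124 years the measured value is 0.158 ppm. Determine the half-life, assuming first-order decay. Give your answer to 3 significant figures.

23.2 years

A/A₀ = 0.158/6.41 ≈ 0.024649.
n = log₂(40.57) ≈ 5.3423 half-lives elapsed in 124 years.
t½ = 124/5.3423 ≈ 23.211 years.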